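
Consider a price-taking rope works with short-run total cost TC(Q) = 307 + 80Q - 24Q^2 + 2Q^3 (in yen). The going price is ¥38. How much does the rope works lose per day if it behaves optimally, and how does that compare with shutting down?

AVC = 80 - 24Q + 2Q^2 has its minimum ¥8 at Q = 6; price ¥38 clears that bar, so the firm operates.
MC = 80 - 48Q + 6Q^2. Setting P = MC and taking the root on the rising branch gives Q* = 7.
TR = 38·7 = 266. TC = 307 + 70 = 377. Profit = 266 − 377 = -¥111.
Shutting down would mean losing the fixed cost of ¥307, so operating at a loss of ¥111 is better by ¥196.

Profit = -¥111 at Q = 7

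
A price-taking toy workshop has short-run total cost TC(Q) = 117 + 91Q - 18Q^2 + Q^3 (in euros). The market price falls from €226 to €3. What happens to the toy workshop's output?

Output falls from 15 to 0 (the firm shuts down)

AVC = 91 - 18Q + Q^2, minimized at Q = 9 where min AVC = €10. MC = 91 - 36Q + 3Q^2.
With P = €226 above the shutdown price, P = MC gives Q = 15.
At P = €3 < min AVC = €10, price no longer covers variable cost at any output, so the firm shuts down: Q = 0.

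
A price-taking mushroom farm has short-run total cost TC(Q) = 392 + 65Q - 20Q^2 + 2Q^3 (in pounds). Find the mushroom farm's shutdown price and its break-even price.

Shutdown price = min AVC. AVC = 65 - 20Q + 2Q^2, with vertex at Q = 5 and minimum £15.
ATC = 392/Q + 65 - 20Q + 2Q^2. Setting dATC/dQ = −392/Q^2 − 20 + 4Q = 0 gives Q = 7 (since 4·7^3 − 20·7^2 = 392).
min ATC = 392/7 + 65 − 20·7 + 2·7^2 = £79. That is the break-even price.
For £15 ≤ P < £79 the firm produces at a loss; below £15 it shuts down.

Shutdown price = £15; break-even price = £79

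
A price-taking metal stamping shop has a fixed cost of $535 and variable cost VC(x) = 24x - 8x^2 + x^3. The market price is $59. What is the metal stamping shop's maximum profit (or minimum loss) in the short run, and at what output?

AVC = 24 - 8x + x^2; min AVC = $8 at x = 4. Since P = $59 ≥ min AVC, the firm produces.
MC = 24 - 16x + 3x^2. Setting P = MC and taking the root on the rising branch gives x* = 7.
TR = 59·7 = 413. TC = 535 + 119 = 654. Profit = 413 − 654 = -$241.
That loss of $241 beats the $535 the firm would lose by shutting down; producing recovers $294 of fixed cost.

Profit = -$241 at x = 7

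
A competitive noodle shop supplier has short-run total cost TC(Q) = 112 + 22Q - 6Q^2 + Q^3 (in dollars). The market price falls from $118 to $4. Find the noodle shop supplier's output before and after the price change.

Output falls from 8 to 0 (the firm shuts down)

MC = 22 - 12Q + 3Q^2; the shutdown threshold is min AVC = $13 (at Q = 3).
With P = $118 above the shutdown price, P = MC gives Q = 8.
At P = $4 < min AVC = $13, price no longer covers variable cost at any output, so the firm shuts down: Q = 0.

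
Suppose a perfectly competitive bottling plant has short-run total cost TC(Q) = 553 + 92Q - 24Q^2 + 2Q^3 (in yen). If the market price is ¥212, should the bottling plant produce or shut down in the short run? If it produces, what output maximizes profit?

Strip out fixed cost: VC = 92Q - 24Q^2 + 2Q^3. Then AVC = 92 - 24Q + 2Q^2 and MC = 92 - 48Q + 6Q^2.
AVC is minimized where dAVC/dQ = -24 + 4Q = 0, at Q = 6; min AVC = 92 - 24·6 + 2·6^2 = ¥20.
P = ¥212 exceeds min AVC = ¥20, so the firm stays open.
Solving P = MC: -120 - 48Q + 6Q^2 = 0 ⇒ Q = -2 or 10. On the upward-sloping branch, Q* = 10.
Check: AVC at Q = 10 is ¥52 ≤ P, so revenue covers variable cost.
Profit = P·Q − TC = 212·10 − 1073 = ¥1047.

Produce at Q = 10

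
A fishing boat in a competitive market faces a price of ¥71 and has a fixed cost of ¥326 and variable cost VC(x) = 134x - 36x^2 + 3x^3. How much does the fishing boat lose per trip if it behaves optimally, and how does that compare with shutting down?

AVC = 134 - 36x + 3x^2; min AVC = ¥26 at x = 6. Since P = ¥71 ≥ min AVC, the firm produces.
MC = 134 - 72x + 9x^2. Setting P = MC and taking the root on the rising branch gives x* = 7.
TR = 71·7 = 497. TC = 326 + 203 = 529. Profit = 497 − 529 = -¥32.
That loss of ¥32 beats the ¥326 the firm would lose by shutting down; producing recovers ¥294 of fixed cost.

Profit = -¥32 at x = 7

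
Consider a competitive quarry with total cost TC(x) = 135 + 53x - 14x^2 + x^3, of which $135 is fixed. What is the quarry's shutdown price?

$4 per unit

Short-run supply begins at min AVC. From VC = 53x - 14x^2 + x^3, AVC = 53 - 14x + x^2.
At the minimum of AVC, MC = AVC. MC = 53 - 28x + 3x^2; setting MC = AVC gives 2x^2 - 14x = 0, so x = 7. min AVC = 4.
The firm shuts down for any P below $4.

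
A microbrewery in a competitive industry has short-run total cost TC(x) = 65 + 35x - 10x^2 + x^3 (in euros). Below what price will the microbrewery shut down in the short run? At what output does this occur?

The firm shuts down when price falls below the minimum of average variable cost. AVC = VC/x = 35 - 10x + x^2.
At the minimum of AVC, MC = AVC. MC = 35 - 20x + 3x^2; setting MC = AVC gives 2x^2 - 10x = 0, so x = 5. min AVC = 10.
For P < €10 the firm produces nothing.

€10 per unit, at x = 5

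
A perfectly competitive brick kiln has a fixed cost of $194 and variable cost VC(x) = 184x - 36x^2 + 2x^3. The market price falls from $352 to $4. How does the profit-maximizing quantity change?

Output falls from 14 to 0 (the firm shuts down)

AVC = 184 - 36x + 2x^2, minimized at x = 9 where min AVC = $22. MC = 184 - 72x + 6x^2.
With P = $352 above the shutdown price, P = MC gives x = 14.
At P = $4 < min AVC = $22, price no longer covers variable cost at any output, so the firm shuts down: x = 0.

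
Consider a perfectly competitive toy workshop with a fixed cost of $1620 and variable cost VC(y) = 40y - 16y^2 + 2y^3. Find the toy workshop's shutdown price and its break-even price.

AVC = 40 - 16y + 2y^2; minimized at y = 4, giving min AVC = $8. That is the shutdown price.
ATC = 1620/y + 40 - 16y + 2y^2. Setting dATC/dy = −1620/y^2 − 16 + 4y = 0 gives y = 9 (since 4·9^3 − 16·9^2 = 1620).
min ATC = 1620/9 + 40 − 16·9 + 2·9^2 = $238. That is the break-even price.
For $8 ≤ P < $238 the firm produces at a loss; below $8 it shuts down.

Shutdown price = $8; break-even price = $238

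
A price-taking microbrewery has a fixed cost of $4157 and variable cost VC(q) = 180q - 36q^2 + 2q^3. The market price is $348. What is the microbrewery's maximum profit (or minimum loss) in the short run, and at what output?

Profit = -$237 at q = 14

AVC = 180 - 36q + 2q^2 has its minimum $18 at q = 9; price $348 clears that bar, so the firm operates.
With MC = 180 - 72q + 6q^2, P = MC on the upward-sloping part at q* = 14.
TR = 348·14 = 4872. TC = 4157 + 952 = 5109. Profit = 4872 − 5109 = -$237.
Shutting down would mean losing the fixed cost of $4157, so operating at a loss of $237 is better by $3920.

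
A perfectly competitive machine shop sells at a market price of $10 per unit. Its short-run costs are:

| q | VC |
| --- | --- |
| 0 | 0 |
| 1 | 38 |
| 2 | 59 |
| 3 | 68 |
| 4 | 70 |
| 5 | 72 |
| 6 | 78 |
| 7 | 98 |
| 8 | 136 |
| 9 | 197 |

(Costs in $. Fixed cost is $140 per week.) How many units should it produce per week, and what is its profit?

Profit at each row (π = 10q − TC): q=0: -140; q=1: -168; q=2: -179; q=3: -178; q=4: -170; q=5: -162; q=6: -158; q=7: -168; q=8: -196; q=9: -247.
Profit is highest at q = 0. Equivalently, the lowest AVC in the table is 78/6 ≈ $13 at q = 6, and P = $10 falls below it — price never covers variable cost, so the firm shuts down and loses only its fixed cost.

q = 0 (shut down); profit = -$140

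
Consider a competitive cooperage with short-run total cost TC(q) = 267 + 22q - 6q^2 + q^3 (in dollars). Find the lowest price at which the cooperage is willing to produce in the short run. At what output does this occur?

$13 per unit, at q = 3

The firm shuts down when price falls below the minimum of average variable cost. AVC = VC/q = 22 - 6q + q^2.
dAVC/dq = -6 + 2q = 0 gives q = 3. min AVC = 22 - 6·3 + 3^2 = 13.
So the shutdown price is $13.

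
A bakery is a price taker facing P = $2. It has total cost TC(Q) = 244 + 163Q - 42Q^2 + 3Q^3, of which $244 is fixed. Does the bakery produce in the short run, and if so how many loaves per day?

From TC, MC = TC'(Q) = 163 - 84Q + 9Q^2 and AVC = VC/Q = 163 - 42Q + 3Q^2.
AVC is minimized where dAVC/dQ = -42 + 6Q = 0, at Q = 7; min AVC = 163 - 42·7 + 3·7^2 = $16.
P = $2 lies below min AVC = $16; no output level covers variable cost.
The firm minimizes its loss by shutting down and losing only its fixed cost of $244.

Shut down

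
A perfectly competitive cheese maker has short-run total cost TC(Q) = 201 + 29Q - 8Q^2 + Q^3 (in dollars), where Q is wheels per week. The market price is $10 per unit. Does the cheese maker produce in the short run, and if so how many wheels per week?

Strip out fixed cost: VC = 29Q - 8Q^2 + Q^3. Then AVC = 29 - 8Q + Q^2 and MC = 29 - 16Q + 3Q^2.
AVC is minimized where dAVC/dQ = -8 + 2Q = 0, at Q = 4; min AVC = 29 - 8·4 + 4^2 = $13.
Since P = $10 < min AVC = $13, price fails to cover variable cost at any output.
Shutting down limits the loss to fixed cost, $201.

Shut down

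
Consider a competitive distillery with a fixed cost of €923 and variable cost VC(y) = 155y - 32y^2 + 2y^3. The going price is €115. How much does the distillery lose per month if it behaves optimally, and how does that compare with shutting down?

AVC = 155 - 32y + 2y^2 has its minimum €27 at y = 8; price €115 clears that bar, so the firm operates.
With MC = 155 - 64y + 6y^2, P = MC on the upward-sloping part at y* = 10.
TR = 115·10 = 1150. TC = 923 + 350 = 1273. Profit = 1150 − 1273 = -€123.
By producing, the firm covers all variable cost plus €800 of fixed cost; shutting down would lose the full €923.

Profit = -€123 at y = 10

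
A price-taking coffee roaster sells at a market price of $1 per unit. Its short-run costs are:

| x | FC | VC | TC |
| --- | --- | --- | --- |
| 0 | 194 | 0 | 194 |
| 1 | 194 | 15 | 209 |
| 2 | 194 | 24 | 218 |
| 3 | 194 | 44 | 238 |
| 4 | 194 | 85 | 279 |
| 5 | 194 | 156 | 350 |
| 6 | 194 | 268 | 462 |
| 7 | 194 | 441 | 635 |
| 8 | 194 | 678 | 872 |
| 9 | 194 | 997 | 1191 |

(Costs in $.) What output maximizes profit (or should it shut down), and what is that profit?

Compute π = P·x − TC at each output: x=0: -194; x=1: -208; x=2: -216; x=3: -235; x=4: -275; x=5: -345; x=6: -456; x=7: -628; x=8: -864; x=9: -1182.
Profit is highest at x = 0. Equivalently, the lowest AVC in the table is 24/2 ≈ $12 at x = 2, and P = $1 falls below it — price never covers variable cost, so the firm shuts down and loses only its fixed cost.

x = 0 (shut down); profit = -$194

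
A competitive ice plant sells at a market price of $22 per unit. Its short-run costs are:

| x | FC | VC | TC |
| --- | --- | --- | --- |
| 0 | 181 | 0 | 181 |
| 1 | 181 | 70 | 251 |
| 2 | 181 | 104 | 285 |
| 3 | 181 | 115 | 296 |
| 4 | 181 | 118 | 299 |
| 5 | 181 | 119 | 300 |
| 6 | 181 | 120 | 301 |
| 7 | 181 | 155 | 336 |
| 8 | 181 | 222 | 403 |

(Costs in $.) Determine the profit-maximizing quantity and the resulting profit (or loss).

Tabulate TR − TC: x=0: -181; x=1: -229; x=2: -241; x=3: -230; x=4: -211; x=5: -190; x=6: -169; x=7: -182; x=8: -227.
Profit is maximized at x = 6. AVC there is 120/6 = $20 ≤ P, so producing beats shutting down (which would give -$181).

x = 6; profit = -$169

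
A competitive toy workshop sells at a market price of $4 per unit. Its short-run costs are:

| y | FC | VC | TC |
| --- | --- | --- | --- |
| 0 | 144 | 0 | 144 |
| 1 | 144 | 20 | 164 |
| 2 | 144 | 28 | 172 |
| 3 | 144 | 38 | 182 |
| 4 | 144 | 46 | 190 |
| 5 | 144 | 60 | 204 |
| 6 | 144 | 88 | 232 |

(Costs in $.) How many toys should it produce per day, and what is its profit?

y = 0 (shut down); profit = -$144

Tabulate TR − TC: y=0: -144; y=1: -160; y=2: -164; y=3: -170; y=4: -174; y=5: -184; y=6: -208.
Profit is highest at y = 0. Equivalently, the lowest AVC in the table is 46/4 ≈ $11.50 at y = 4, and P = $4 falls below it — price never covers variable cost, so the firm shuts down and loses only its fixed cost.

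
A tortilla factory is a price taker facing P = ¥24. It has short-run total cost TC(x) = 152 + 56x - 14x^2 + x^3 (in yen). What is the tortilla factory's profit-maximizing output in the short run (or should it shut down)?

From TC, MC = TC'(x) = 56 - 28x + 3x^2 and AVC = VC/x = 56 - 14x + x^2.
AVC hits its minimum where MC = AVC, at x = 7, giving min AVC = 56 - 14·7 + 7^2 = ¥7.
Because ¥24 ≥ ¥7, revenue can cover variable cost; the firm operates.
P = MC gives 32 - 28x + 3x^2 = 0, with roots 4/3 and 8. Take the larger (rising MC): x* = 8.
Check: AVC at x = 8 is ¥8 ≤ P, so revenue covers variable cost.
Profit = P·x − TC = 24·8 − 216 = -¥24, a loss, but smaller than the ¥152 fixed cost the firm would lose by shutting down.

Produce at x = 8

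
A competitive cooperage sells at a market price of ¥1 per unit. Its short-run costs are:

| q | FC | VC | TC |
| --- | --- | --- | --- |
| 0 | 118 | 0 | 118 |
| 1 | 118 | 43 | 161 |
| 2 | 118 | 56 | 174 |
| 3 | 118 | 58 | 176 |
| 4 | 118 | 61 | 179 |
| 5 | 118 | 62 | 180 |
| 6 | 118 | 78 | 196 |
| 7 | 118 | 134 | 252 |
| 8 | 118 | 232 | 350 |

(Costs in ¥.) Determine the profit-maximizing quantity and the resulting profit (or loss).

Profit at each row (π = 1q − TC): q=0: -118; q=1: -160; q=2: -172; q=3: -173; q=4: -175; q=5: -175; q=6: -190; q=7: -245; q=8: -342.
Profit is highest at q = 0. Equivalently, the lowest AVC in the table is 62/5 ≈ ¥12.40 at q = 5, and P = ¥1 falls below it — price never covers variable cost, so the firm shuts down and loses only its fixed cost.

q = 0 (shut down); profit = -¥118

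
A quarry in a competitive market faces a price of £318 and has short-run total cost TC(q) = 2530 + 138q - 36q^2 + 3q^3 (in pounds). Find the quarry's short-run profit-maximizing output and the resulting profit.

Profit = -£130 at q = 10

AVC = 138 - 36q + 3q^2 has its minimum £30 at q = 6; price £318 clears that bar, so the firm operates.
With MC = 138 - 72q + 9q^2, P = MC on the upward-sloping part at q* = 10.
TR = 318·10 = 3180. TC = 2530 + 780 = 3310. Profit = 3180 − 3310 = -£130.
By producing, the firm covers all variable cost plus £2400 of fixed cost; shutting down would lose the full £2530.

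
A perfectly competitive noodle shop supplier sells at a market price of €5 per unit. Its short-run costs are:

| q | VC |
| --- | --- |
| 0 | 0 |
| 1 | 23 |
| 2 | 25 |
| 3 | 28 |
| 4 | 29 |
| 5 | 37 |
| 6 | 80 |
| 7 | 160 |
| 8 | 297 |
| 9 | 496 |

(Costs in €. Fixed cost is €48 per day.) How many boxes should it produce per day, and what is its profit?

Tabulate TR − TC: q=0: -48; q=1: -66; q=2: -63; q=3: -61; q=4: -57; q=5: -60; q=6: -98; q=7: -173; q=8: -305; q=9: -499.
Profit is highest at q = 0. Equivalently, the lowest AVC in the table is 29/4 ≈ €7.25 at q = 4, and P = €5 falls below it — price never covers variable cost, so the firm shuts down and loses only its fixed cost.

q = 0 (shut down); profit = -€48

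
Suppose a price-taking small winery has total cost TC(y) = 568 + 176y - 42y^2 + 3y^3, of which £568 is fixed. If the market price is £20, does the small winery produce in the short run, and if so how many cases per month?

From TC, MC = TC'(y) = 176 - 84y + 9y^2 and AVC = VC/y = 176 - 42y + 3y^2.
AVC is minimized where dAVC/dy = -42 + 6y = 0, at y = 7; min AVC = 176 - 42·7 + 3·7^2 = £29.
With P < min AVC (£20 < £29), every unit sold adds to the loss.
Best response: produce nothing and absorb the £568 fixed cost.

Shut down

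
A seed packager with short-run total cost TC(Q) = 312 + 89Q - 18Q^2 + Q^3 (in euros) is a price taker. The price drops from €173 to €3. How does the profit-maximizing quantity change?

Output falls from 14 to 0 (the firm shuts down)

MC = 89 - 36Q + 3Q^2; the shutdown threshold is min AVC = €8 (at Q = 9).
With P = €173 above the shutdown price, P = MC gives Q = 14.
At P = €3 < min AVC = €8, price no longer covers variable cost at any output, so the firm shuts down: Q = 0.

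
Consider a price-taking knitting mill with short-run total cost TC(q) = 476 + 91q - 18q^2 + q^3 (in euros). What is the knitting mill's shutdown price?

The shutdown price is the minimum of AVC. VC = 91q - 18q^2 + q^3, so AVC = 91 - 18q + q^2.
dAVC/dq = -18 + 2q = 0 gives q = 9. min AVC = 91 - 18·9 + 9^2 = 10.
For P < €10 the firm produces nothing.

€10 per unit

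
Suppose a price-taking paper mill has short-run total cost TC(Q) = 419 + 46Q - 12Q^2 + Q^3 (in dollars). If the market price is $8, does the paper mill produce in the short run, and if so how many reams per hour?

Shut down

From TC, MC = TC'(Q) = 46 - 24Q + 3Q^2 and AVC = VC/Q = 46 - 12Q + Q^2.
The AVC parabola has its vertex at Q = 12/2 = 6, where AVC = 46 - 12·6 + 6^2 = $10.
Since P = $8 < min AVC = $10, price fails to cover variable cost at any output.
Best response: produce nothing and absorb the $419 fixed cost.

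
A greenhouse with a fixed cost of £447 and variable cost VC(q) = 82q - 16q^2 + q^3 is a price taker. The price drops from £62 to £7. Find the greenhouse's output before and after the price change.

Output falls from 10 to 0 (the firm shuts down)

MC = 82 - 32q + 3q^2; the shutdown threshold is min AVC = £18 (at q = 8).
With P = £62 above the shutdown price, P = MC gives q = 10.
At P = £7 < min AVC = £18, price no longer covers variable cost at any output, so the firm shuts down: q = 0.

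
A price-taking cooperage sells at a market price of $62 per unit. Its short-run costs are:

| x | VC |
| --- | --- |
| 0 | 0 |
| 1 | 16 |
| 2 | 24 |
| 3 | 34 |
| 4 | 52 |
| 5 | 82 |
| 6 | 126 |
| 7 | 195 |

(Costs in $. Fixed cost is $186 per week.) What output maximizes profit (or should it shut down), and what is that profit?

Tabulate TR − TC: x=0: -186; x=1: -140; x=2: -86; x=3: -34; x=4: 10; x=5: 42; x=6: 60; x=7: 53.
Profit is maximized at x = 6. AVC there is 126/6 = $21 ≤ P, so producing beats shutting down (which would give -$186).

x = 6; profit = $60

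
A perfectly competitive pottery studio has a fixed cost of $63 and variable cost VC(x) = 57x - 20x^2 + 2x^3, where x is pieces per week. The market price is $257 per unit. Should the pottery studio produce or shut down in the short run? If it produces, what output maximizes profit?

From TC, MC = TC'(x) = 57 - 40x + 6x^2 and AVC = VC/x = 57 - 20x + 2x^2.
AVC hits its minimum where MC = AVC, at x = 5, giving min AVC = 57 - 20·5 + 2·5^2 = $7.
Since P = $257 ≥ min AVC = $7, price covers variable cost and the firm should produce.
Solving P = MC: -200 - 40x + 6x^2 = 0 ⇒ x = -10/3 or 10. On the upward-sloping branch, x* = 10.
Check: AVC at x = 10 is $57 ≤ P, so revenue covers variable cost.
Profit = P·x − TC = 257·10 − 633 = $1937.

Produce at x = 10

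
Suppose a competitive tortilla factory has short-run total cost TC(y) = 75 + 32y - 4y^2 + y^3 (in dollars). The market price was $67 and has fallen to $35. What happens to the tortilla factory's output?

MC = 32 - 8y + 3y^2; the shutdown threshold is min AVC = $28 (at y = 2).
With P = $67 above the shutdown price, P = MC gives y = 5.
At P = $35 ≥ min AVC, set P = MC: y = 3. The firm stays open but cuts output.

Output falls from 5 to 3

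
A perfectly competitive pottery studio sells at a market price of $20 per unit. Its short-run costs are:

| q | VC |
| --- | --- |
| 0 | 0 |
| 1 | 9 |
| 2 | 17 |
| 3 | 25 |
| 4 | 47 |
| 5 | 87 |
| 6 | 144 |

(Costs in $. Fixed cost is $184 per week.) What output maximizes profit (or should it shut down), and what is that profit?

q = 3; profit = -$149

Tabulate TR − TC: q=0: -184; q=1: -173; q=2: -161; q=3: -149; q=4: -151; q=5: -171; q=6: -208.
Profit is maximized at q = 3. AVC there is 25/3 = $8.33 ≤ P, so producing beats shutting down (which would give -$184).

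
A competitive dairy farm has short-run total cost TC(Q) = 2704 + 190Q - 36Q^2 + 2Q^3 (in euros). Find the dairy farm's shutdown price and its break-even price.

Shutdown price = €28; break-even price = €268

AVC = 190 - 36Q + 2Q^2; minimized at Q = 9, giving min AVC = €28. That is the shutdown price.
ATC = 2704/Q + 190 - 36Q + 2Q^2. Setting dATC/dQ = −2704/Q^2 − 36 + 4Q = 0 gives Q = 13 (since 4·13^3 − 36·13^2 = 2704).
min ATC = 2704/13 + 190 − 36·13 + 2·13^2 = €268. That is the break-even price.
Between these two prices the firm operates at a loss; above €268 it earns a profit.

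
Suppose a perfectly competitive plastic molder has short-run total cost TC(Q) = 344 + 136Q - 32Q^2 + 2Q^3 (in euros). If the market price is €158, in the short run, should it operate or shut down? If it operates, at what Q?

From TC, MC = TC'(Q) = 136 - 64Q + 6Q^2 and AVC = VC/Q = 136 - 32Q + 2Q^2.
AVC hits its minimum where MC = AVC, at Q = 8, giving min AVC = 136 - 32·8 + 2·8^2 = €8.
Since P = €158 ≥ min AVC = €8, price covers variable cost and the firm should produce.
Set P = MC: 158 = 136 - 64Q + 6Q^2 → -22 - 64Q + 6Q^2 = 0. The roots are Q = -1/3 and Q = 11; the profit-maximizing output is on the rising part of MC, so Q* = 11.
Check: AVC at Q = 11 is €26 ≤ P, so revenue covers variable cost.
Profit = P·Q − TC = 158·11 − 630 = €1108.

Produce at Q = 11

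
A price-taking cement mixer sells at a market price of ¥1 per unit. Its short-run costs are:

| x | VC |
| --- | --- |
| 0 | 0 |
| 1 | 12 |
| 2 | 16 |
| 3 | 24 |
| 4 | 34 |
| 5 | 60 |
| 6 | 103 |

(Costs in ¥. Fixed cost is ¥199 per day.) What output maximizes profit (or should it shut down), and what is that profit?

x = 0 (shut down); profit = -¥199

Tabulate TR − TC: x=0: -199; x=1: -210; x=2: -213; x=3: -220; x=4: -229; x=5: -254; x=6: -296.
Profit is highest at x = 0. Equivalently, the lowest AVC in the table is 16/2 ≈ ¥8 at x = 2, and P = ¥1 falls below it — price never covers variable cost, so the firm shuts down and loses only its fixed cost.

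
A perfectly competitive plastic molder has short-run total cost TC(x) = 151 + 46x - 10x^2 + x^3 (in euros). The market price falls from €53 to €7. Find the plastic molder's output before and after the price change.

MC = 46 - 20x + 3x^2; the shutdown threshold is min AVC = €21 (at x = 5).
With P = €53 above the shutdown price, P = MC gives x = 7.
At P = €7 < min AVC = €21, price no longer covers variable cost at any output, so the firm shuts down: x = 0.

Output falls from 7 to 0 (the firm shuts down)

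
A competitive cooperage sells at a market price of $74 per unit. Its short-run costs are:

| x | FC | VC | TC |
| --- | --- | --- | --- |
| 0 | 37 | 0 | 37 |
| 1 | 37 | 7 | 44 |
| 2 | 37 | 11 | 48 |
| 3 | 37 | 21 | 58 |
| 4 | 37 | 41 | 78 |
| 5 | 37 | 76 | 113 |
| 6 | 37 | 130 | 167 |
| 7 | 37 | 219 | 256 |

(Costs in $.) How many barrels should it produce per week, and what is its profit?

Profit at each row (π = 74x − TC): x=0: -37; x=1: 30; x=2: 100; x=3: 164; x=4: 218; x=5: 257; x=6: 277; x=7: 262.
Profit is maximized at x = 6. AVC there is 130/6 = $21.67 ≤ P, so producing beats shutting down (which would give -$37).

x = 6; profit = $277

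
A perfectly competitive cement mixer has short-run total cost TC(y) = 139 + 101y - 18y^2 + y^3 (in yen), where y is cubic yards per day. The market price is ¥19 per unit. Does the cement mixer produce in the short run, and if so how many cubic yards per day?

Strip out fixed cost: VC = 101y - 18y^2 + y^3. Then AVC = 101 - 18y + y^2 and MC = 101 - 36y + 3y^2.
AVC is minimized where dAVC/dy = -18 + 2y = 0, at y = 9; min AVC = 101 - 18·9 + 9^2 = ¥20.
With P < min AVC (¥19 < ¥20), every unit sold adds to the loss.
Shutting down limits the loss to fixed cost, ¥139.

Shut down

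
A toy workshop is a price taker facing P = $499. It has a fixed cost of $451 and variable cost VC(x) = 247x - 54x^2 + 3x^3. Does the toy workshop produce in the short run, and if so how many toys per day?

Variable cost is VC = 247x - 54x^2 + 3x^3, so AVC = VC/x = 247 - 54x + 3x^2 and MC = dTC/dx = 247 - 108x + 9x^2.
AVC is minimized where dAVC/dx = -54 + 6x = 0, at x = 9; min AVC = 247 - 54·9 + 3·9^2 = $4.
Because $499 ≥ $4, revenue can cover variable cost; the firm operates.
P = MC gives -252 - 108x + 9x^2 = 0, with roots -2 and 14. Take the larger (rising MC): x* = 14.
Check: AVC at x = 14 is $79 ≤ P, so revenue covers variable cost.
Profit = P·x − TC = 499·14 − 1557 = $5429.

Produce at x = 14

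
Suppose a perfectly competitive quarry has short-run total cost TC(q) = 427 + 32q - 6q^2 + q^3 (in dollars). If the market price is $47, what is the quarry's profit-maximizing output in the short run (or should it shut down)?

Produce at q = 5

Strip out fixed cost: VC = 32q - 6q^2 + q^3. Then AVC = 32 - 6q + q^2 and MC = 32 - 12q + 3q^2.
AVC is minimized where dAVC/dq = -6 + 2q = 0, at q = 3; min AVC = 32 - 6·3 + 3^2 = $23.
P = $47 exceeds min AVC = $23, so the firm stays open.
P = MC gives -15 - 12q + 3q^2 = 0, with roots -1 and 5. Take the larger (rising MC): q* = 5.
Check: AVC at q = 5 is $27 ≤ P, so revenue covers variable cost.
Profit = P·q − TC = 47·5 − 562 = -$327, a loss, but smaller than the $427 fixed cost the firm would lose by shutting down.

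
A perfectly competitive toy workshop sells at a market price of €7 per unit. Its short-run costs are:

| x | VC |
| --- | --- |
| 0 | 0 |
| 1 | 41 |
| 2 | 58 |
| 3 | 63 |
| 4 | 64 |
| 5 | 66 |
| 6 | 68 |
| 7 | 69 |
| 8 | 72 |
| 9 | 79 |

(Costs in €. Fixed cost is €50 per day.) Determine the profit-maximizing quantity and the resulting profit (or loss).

Compute π = P·x − TC at each output: x=0: -50; x=1: -84; x=2: -94; x=3: -92; x=4: -86; x=5: -81; x=6: -76; x=7: -70; x=8: -66; x=9: -66.
Profit is highest at x = 0. Equivalently, the lowest AVC in the table is 79/9 ≈ €8.78 at x = 9, and P = €7 falls below it — price never covers variable cost, so the firm shuts down and loses only its fixed cost.

x = 0 (shut down); profit = -€50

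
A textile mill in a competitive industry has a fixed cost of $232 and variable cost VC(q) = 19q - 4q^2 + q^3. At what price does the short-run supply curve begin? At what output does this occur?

Short-run supply begins at min AVC. From VC = 19q - 4q^2 + q^3, AVC = 19 - 4q + q^2.
At the minimum of AVC, MC = AVC. MC = 19 - 8q + 3q^2; setting MC = AVC gives 2q^2 - 4q = 0, so q = 2. min AVC = 15.
So the shutdown price is $15.

$15 per unit, at q = 2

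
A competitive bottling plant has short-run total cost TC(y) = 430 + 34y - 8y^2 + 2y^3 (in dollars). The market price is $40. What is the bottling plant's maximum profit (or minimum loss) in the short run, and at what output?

Profit = -$394 at y = 3

AVC = 34 - 8y + 2y^2 has its minimum $26 at y = 2; price $40 clears that bar, so the firm operates.
With MC = 34 - 16y + 6y^2, P = MC on the upward-sloping part at y* = 3.
TR = 40·3 = 120. TC = 430 + 84 = 514. Profit = 120 − 514 = -$394.
That loss of $394 beats the $430 the firm would lose by shutting down; producing recovers $36 of fixed cost.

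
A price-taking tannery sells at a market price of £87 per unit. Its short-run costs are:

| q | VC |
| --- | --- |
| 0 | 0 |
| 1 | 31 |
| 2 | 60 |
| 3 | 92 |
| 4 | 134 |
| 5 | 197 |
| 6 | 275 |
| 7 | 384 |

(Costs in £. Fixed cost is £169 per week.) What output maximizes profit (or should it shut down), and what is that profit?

q = 6; profit = £78

Compute π = P·q − TC at each output: q=0: -169; q=1: -113; q=2: -55; q=3: 0; q=4: 45; q=5: 69; q=6: 78; q=7: 56.
Profit is maximized at q = 6. AVC there is 275/6 = £45.83 ≤ P, so producing beats shutting down (which would give -£169).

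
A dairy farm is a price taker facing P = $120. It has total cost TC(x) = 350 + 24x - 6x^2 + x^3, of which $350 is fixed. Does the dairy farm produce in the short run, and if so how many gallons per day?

Produce at x = 8

Variable cost is VC = 24x - 6x^2 + x^3, so AVC = VC/x = 24 - 6x + x^2 and MC = dTC/dx = 24 - 12x + 3x^2.
AVC is minimized where dAVC/dx = -6 + 2x = 0, at x = 3; min AVC = 24 - 6·3 + 3^2 = $15.
P = $120 exceeds min AVC = $15, so the firm stays open.
Set P = MC: 120 = 24 - 12x + 3x^2 → -96 - 12x + 3x^2 = 0. The roots are x = -4 and x = 8; the profit-maximizing output is on the rising part of MC, so x* = 8.
Check: AVC at x = 8 is $40 ≤ P, so revenue covers variable cost.
Profit = P·x − TC = 120·8 − 670 = $290.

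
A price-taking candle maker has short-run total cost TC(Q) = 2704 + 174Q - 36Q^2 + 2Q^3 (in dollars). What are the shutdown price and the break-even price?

Shutdown price = $12; break-even price = $252

AVC = 174 - 36Q + 2Q^2; minimized at Q = 9, giving min AVC = $12. That is the shutdown price.
ATC = 2704/Q + 174 - 36Q + 2Q^2. Setting dATC/dQ = −2704/Q^2 − 36 + 4Q = 0 gives Q = 13 (since 4·13^3 − 36·13^2 = 2704).
min ATC = 2704/13 + 174 − 36·13 + 2·13^2 = $252. That is the break-even price.
Between these two prices the firm operates at a loss; above $252 it earns a profit.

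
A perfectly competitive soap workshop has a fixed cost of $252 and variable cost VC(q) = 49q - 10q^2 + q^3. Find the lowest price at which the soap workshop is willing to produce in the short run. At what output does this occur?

Short-run supply begins at min AVC. From VC = 49q - 10q^2 + q^3, AVC = 49 - 10q + q^2.
At the minimum of AVC, MC = AVC. MC = 49 - 20q + 3q^2; setting MC = AVC gives 2q^2 - 10q = 0, so q = 5. min AVC = 24.
So the shutdown price is $24.

$24 per unit, at q = 5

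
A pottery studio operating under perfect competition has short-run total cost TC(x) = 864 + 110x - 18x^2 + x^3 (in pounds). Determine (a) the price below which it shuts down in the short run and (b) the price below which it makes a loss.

Shutdown price = min AVC. AVC = 110 - 18x + x^2, with vertex at x = 9 and minimum £29.
ATC = 864/x + 110 - 18x + x^2. Setting dATC/dx = −864/x^2 − 18 + 2x = 0 gives x = 12 (since 2·12^3 − 18·12^2 = 864).
min ATC = 864/12 + 110 − 18·12 + 12^2 = £110. That is the break-even price.
Between these two prices the firm operates at a loss; above £110 it earns a profit.

Shutdown price = £29; break-even price = £110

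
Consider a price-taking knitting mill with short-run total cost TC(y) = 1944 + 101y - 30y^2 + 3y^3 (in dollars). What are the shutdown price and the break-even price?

Shutdown price = $26; break-even price = $290

AVC = 101 - 30y + 3y^2; minimized at y = 5, giving min AVC = $26. That is the shutdown price.
ATC = 1944/y + 101 - 30y + 3y^2. Setting dATC/dy = −1944/y^2 − 30 + 6y = 0 gives y = 9 (since 6·9^3 − 30·9^2 = 1944).
min ATC = 1944/9 + 101 − 30·9 + 3·9^2 = $290. That is the break-even price.
For $26 ≤ P < $290 the firm produces at a loss; below $26 it shuts down.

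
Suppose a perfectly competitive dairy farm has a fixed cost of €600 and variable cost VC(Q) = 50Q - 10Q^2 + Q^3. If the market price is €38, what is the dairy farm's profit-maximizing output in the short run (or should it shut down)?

Produce at Q = 6

Variable cost is VC = 50Q - 10Q^2 + Q^3, so AVC = VC/Q = 50 - 10Q + Q^2 and MC = dTC/dQ = 50 - 20Q + 3Q^2.
AVC hits its minimum where MC = AVC, at Q = 5, giving min AVC = 50 - 10·5 + 5^2 = €25.
P = €38 exceeds min AVC = €25, so the firm stays open.
Solving P = MC: 12 - 20Q + 3Q^2 = 0 ⇒ Q = 2/3 or 6. On the upward-sloping branch, Q* = 6.
Check: AVC at Q = 6 is €26 ≤ P, so revenue covers variable cost.
Profit = P·Q − TC = 38·6 − 756 = -€528, a loss, but smaller than the €600 fixed cost the firm would lose by shutting down.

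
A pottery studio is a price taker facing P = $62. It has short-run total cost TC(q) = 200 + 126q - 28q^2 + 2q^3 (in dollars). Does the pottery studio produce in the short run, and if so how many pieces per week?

Strip out fixed cost: VC = 126q - 28q^2 + 2q^3. Then AVC = 126 - 28q + 2q^2 and MC = 126 - 56q + 6q^2.
AVC is minimized where dAVC/dq = -28 + 4q = 0, at q = 7; min AVC = 126 - 28·7 + 2·7^2 = $28.
Since P = $62 ≥ min AVC = $28, price covers variable cost and the firm should produce.
Set P = MC: 62 = 126 - 56q + 6q^2 → 64 - 56q + 6q^2 = 0. The roots are q = 4/3 and q = 8; the profit-maximizing output is on the rising part of MC, so q* = 8.
Check: AVC at q = 8 is $30 ≤ P, so revenue covers variable cost.
Profit = P·q − TC = 62·8 − 440 = $56.

Produce at q = 8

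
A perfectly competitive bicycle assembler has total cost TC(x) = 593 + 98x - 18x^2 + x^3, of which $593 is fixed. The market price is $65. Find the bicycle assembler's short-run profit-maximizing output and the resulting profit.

Profit = -$109 at x = 11

AVC = 98 - 18x + x^2 has its minimum $17 at x = 9; price $65 clears that bar, so the firm operates.
MC = 98 - 36x + 3x^2. Setting P = MC and taking the root on the rising branch gives x* = 11.
TR = 65·11 = 715. TC = 593 + 231 = 824. Profit = 715 − 824 = -$109.
That loss of $109 beats the $593 the firm would lose by shutting down; producing recovers $484 of fixed cost.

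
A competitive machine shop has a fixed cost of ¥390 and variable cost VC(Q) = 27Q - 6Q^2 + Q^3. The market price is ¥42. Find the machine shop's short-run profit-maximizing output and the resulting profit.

Profit = -¥290 at Q = 5

AVC = 27 - 6Q + Q^2; min AVC = ¥18 at Q = 3. Since P = ¥42 ≥ min AVC, the firm produces.
MC = 27 - 12Q + 3Q^2. Setting P = MC and taking the root on the rising branch gives Q* = 5.
TR = 42·5 = 210. TC = 390 + 110 = 500. Profit = 210 − 500 = -¥290.
Shutting down would mean losing the fixed cost of ¥390, so operating at a loss of ¥290 is better by ¥100.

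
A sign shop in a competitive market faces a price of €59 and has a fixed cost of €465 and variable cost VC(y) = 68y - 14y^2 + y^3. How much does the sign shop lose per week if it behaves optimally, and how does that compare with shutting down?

Profit = -€141 at y = 9

AVC = 68 - 14y + y^2 has its minimum €19 at y = 7; price €59 clears that bar, so the firm operates.
With MC = 68 - 28y + 3y^2, P = MC on the upward-sloping part at y* = 9.
TR = 59·9 = 531. TC = 465 + 207 = 672. Profit = 531 − 672 = -€141.
By producing, the firm covers all variable cost plus €324 of fixed cost; shutting down would lose the full €465.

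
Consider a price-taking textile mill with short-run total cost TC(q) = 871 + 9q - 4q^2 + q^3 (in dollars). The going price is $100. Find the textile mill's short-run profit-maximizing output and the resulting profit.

AVC = 9 - 4q + q^2; min AVC = $5 at q = 2. Since P = $100 ≥ min AVC, the firm produces.
MC = 9 - 8q + 3q^2. Setting P = MC and taking the root on the rising branch gives q* = 7.
TR = 100·7 = 700. TC = 871 + 210 = 1081. Profit = 700 − 1081 = -$381.
Shutting down would mean losing the fixed cost of $871, so operating at a loss of $381 is better by $490.

Profit = -$381 at q = 7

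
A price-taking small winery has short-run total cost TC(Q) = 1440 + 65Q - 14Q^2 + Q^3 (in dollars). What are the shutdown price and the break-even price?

Shutdown price = $16; break-even price = $161

AVC = 65 - 14Q + Q^2; minimized at Q = 7, giving min AVC = $16. That is the shutdown price.
ATC = 1440/Q + 65 - 14Q + Q^2. Setting dATC/dQ = −1440/Q^2 − 14 + 2Q = 0 gives Q = 12 (since 2·12^3 − 14·12^2 = 1440).
min ATC = 1440/12 + 65 − 14·12 + 12^2 = $161. That is the break-even price.
Between these two prices the firm operates at a loss; above $161 it earns a profit.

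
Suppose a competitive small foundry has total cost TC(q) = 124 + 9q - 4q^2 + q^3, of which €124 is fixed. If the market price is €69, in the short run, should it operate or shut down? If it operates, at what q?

Produce at q = 6

From TC, MC = TC'(q) = 9 - 8q + 3q^2 and AVC = VC/q = 9 - 4q + q^2.
The AVC parabola has its vertex at q = 4/2 = 2, where AVC = 9 - 4·2 + 2^2 = €5.
P = €69 exceeds min AVC = €5, so the firm stays open.
Solving P = MC: -60 - 8q + 3q^2 = 0 ⇒ q = -10/3 or 6. On the upward-sloping branch, q* = 6.
Check: AVC at q = 6 is €21 ≤ P, so revenue covers variable cost.
Profit = P·q − TC = 69·6 − 250 = €164.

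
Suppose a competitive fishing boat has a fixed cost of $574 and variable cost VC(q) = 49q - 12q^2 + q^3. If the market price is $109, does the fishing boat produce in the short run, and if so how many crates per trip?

From TC, MC = TC'(q) = 49 - 24q + 3q^2 and AVC = VC/q = 49 - 12q + q^2.
AVC hits its minimum where MC = AVC, at q = 6, giving min AVC = 49 - 12·6 + 6^2 = $13.
Since P = $109 ≥ min AVC = $13, price covers variable cost and the firm should produce.
P = MC gives -60 - 24q + 3q^2 = 0, with roots -2 and 10. Take the larger (rising MC): q* = 10.
Check: AVC at q = 10 is $29 ≤ P, so revenue covers variable cost.
Profit = P·q − TC = 109·10 − 864 = $226.

Produce at q = 10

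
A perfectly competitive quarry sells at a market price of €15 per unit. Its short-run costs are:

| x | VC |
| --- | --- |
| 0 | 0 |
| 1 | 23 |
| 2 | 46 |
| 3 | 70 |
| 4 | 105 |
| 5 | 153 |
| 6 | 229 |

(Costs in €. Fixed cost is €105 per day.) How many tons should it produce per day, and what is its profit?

x = 0 (shut down); profit = -€105

Compute π = P·x − TC at each output: x=0: -105; x=1: -113; x=2: -121; x=3: -130; x=4: -150; x=5: -183; x=6: -244.
Profit is highest at x = 0. Equivalently, the lowest AVC in the table is 23/1 ≈ €23 at x = 1, and P = €15 falls below it — price never covers variable cost, so the firm shuts down and loses only its fixed cost.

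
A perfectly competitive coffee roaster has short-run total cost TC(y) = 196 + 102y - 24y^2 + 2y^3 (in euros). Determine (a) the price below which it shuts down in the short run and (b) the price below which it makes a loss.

Shutdown price = €30; break-even price = €60

AVC = 102 - 24y + 2y^2; minimized at y = 6, giving min AVC = €30. That is the shutdown price.
ATC = 196/y + 102 - 24y + 2y^2. Setting dATC/dy = −196/y^2 − 24 + 4y = 0 gives y = 7 (since 4·7^3 − 24·7^2 = 196).
min ATC = 196/7 + 102 − 24·7 + 2·7^2 = €60. That is the break-even price.
Between these two prices the firm operates at a loss; above €60 it earns a profit.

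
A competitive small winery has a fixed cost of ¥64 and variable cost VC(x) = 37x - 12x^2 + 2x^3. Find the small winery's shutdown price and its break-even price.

Shutdown price = ¥19; break-even price = ¥37

Shutdown price = min AVC. AVC = 37 - 12x + 2x^2, with vertex at x = 3 and minimum ¥19.
ATC = 64/x + 37 - 12x + 2x^2. Setting dATC/dx = −64/x^2 − 12 + 4x = 0 gives x = 4 (since 4·4^3 − 12·4^2 = 64).
min ATC = 64/4 + 37 − 12·4 + 2·4^2 = ¥37. That is the break-even price.
For ¥19 ≤ P < ¥37 the firm produces at a loss; below ¥19 it shuts down.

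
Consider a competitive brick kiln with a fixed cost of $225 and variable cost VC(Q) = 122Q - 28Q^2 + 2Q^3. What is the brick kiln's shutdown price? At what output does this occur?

The shutdown price is the minimum of AVC. VC = 122Q - 28Q^2 + 2Q^3, so AVC = 122 - 28Q + 2Q^2.
dAVC/dQ = -28 + 4Q = 0 gives Q = 7. min AVC = 122 - 28·7 + 2·7^2 = 24.
So the shutdown price is $24.

$24 per unit, at Q = 7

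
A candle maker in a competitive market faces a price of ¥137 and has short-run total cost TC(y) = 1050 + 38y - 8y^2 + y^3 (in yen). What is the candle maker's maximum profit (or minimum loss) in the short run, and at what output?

Profit = -¥240 at y = 9

AVC = 38 - 8y + y^2; min AVC = ¥22 at y = 4. Since P = ¥137 ≥ min AVC, the firm produces.
MC = 38 - 16y + 3y^2. Setting P = MC and taking the root on the rising branch gives y* = 9.
TR = 137·9 = 1233. TC = 1050 + 423 = 1473. Profit = 1233 − 1473 = -¥240.
By producing, the firm covers all variable cost plus ¥810 of fixed cost; shutting down would lose the full ¥1050.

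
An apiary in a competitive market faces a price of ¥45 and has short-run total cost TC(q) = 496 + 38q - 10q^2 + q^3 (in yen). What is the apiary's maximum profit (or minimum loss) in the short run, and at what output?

Profit = -¥300 at q = 7

AVC = 38 - 10q + q^2; min AVC = ¥13 at q = 5. Since P = ¥45 ≥ min AVC, the firm produces.
With MC = 38 - 20q + 3q^2, P = MC on the upward-sloping part at q* = 7.
TR = 45·7 = 315. TC = 496 + 119 = 615. Profit = 315 − 615 = -¥300.
By producing, the firm covers all variable cost plus ¥196 of fixed cost; shutting down would lose the full ¥496.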